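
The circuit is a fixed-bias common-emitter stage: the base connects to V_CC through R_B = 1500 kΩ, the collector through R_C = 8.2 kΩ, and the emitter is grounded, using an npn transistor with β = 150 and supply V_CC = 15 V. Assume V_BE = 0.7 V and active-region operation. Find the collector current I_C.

Base loop: V_CC = I_B·R_B + V_BE, so I_B = (15 − 0.7)/1500 kΩ = 0.00953 mA.
In the active region I_C = β·I_B = 150 × 0.00953 = 1.43 mA.
Collector loop: V_CE = V_CC − I_C·R_C = 15 − 1.43×8.2 = 3.27 V.
Since V_CE = 3.27 V > V_CE(sat) ≈ 0.2 V, the transistor is in the active region as assumed.

I_C ≈ 1.4 mA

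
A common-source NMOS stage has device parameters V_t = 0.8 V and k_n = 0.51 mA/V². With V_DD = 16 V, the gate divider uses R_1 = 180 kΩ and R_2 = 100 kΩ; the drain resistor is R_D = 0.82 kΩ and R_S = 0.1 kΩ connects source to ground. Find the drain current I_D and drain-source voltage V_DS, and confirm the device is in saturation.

I_D ≈ 5 mA, V_DS ≈ 11 V

V_G = V_DD·R_2/(R_1+R_2) = 16×100/280 = 5.71 V.
Assume saturation: I_D = (k_n/2)(V_GS − V_t)² with V_GS = V_G − I_D·R_S = 5.71 − 0.1·I_D.
Substituting gives 0.00255·I_D² − 1.25·I_D + 6.16 = 0, with roots I_D = 4.97 or 485 mA.
The root I_D = 485 mA gives V_GS = -42.8 V ≤ V_t, so take I_D = 4.97 mA.
Then V_GS = 5.22 V and V_DS = V_DD − I_D(R_D+R_S) = 16 − 4.97×0.92 = 11.4 V.
Saturation requires V_DS ≥ V_GS − V_t = 4.42 V; 11.4 ≥ 4.42 ✓.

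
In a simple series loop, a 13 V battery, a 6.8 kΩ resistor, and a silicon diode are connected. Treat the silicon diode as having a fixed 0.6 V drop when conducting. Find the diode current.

KVL around the loop: 13 = V_D + I·R = 0.6 + I × 6.8 kΩ.
So I = (13 − 0.6) / 6.8 kΩ = 12.4 / 6.8 = 1.82 mA.

I ≈ 1.8 mA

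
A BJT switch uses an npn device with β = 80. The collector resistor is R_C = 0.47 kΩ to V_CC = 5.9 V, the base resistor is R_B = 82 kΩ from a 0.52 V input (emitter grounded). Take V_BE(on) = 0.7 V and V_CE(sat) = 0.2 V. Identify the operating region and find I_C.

V_BB = 0.52 V ≤ V_BE(on) = 0.7 V, so the base-emitter junction is not forward biased.
The transistor is in cutoff: I_B = I_C = 0.

cutoff; I_C ≈ 0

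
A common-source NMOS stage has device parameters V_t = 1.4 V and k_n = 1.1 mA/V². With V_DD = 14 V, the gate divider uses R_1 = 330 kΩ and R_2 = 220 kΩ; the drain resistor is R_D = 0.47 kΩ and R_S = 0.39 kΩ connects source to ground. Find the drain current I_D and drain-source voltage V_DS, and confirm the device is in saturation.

V_G = V_DD·R_2/(R_1+R_2) = 14×220/550 = 5.6 V.
Assume saturation: I_D = (k_n/2)(V_GS − V_t)² with V_GS = V_G − I_D·R_S = 5.6 − 0.39·I_D.
Substituting gives 0.0837·I_D² − 2.8·I_D + 9.7 = 0, with roots I_D = 3.92 or 29.6 mA.
The root I_D = 29.6 mA gives V_GS = -5.93 V ≤ V_t, so take I_D = 3.92 mA.
Then V_GS = 4.07 V and V_DS = V_DD − I_D(R_D+R_S) = 14 − 3.92×0.86 = 10.6 V.
Saturation requires V_DS ≥ V_GS − V_t = 2.67 V; 10.6 ≥ 2.67 ✓.

I_D ≈ 3.9 mA, V_DS ≈ 11 V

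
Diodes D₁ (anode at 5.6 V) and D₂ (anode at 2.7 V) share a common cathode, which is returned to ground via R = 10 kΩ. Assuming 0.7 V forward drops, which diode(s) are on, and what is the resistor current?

Only D₁ conducts; I_R ≈ 0.49 mA

Assume both conduct. Then node N would need to be at both 5.6−0.7 = 4.9 V and 2.7−0.7 = 2 V, which is impossible.
Assume only D₁ conducts: V_N = 5.6 − 0.7 = 4.9 V, so I_R = 4.9/10 = 0.49 mA.
Check D₂: its anode-to-cathode voltage is 2.7 − 4.9 = -2.2 V < 0.7 V, so it is off. The assumption is consistent.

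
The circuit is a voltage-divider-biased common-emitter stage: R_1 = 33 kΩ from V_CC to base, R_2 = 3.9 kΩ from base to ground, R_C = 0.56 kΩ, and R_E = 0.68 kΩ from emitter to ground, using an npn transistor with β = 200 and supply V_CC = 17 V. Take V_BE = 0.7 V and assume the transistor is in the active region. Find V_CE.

Thevenize the base divider: V_Th = V_CC·R_2/(R_1+R_2) = 17×3.9/36.9 = 1.8 V, R_Th = R_1‖R_2 = 3.49 kΩ.
Base-emitter loop: V_Th = I_B·R_Th + V_BE + (β+1)I_B·R_E, so I_B = (1.8 − 0.7) / (3.49 + 201×0.68) = 0.00782 mA.
I_C = β·I_B = 200×0.00782 = 1.56 mA, and I_E = (β+1)I_B = 1.57 mA.
V_CE = V_CC − I_C·R_C − I_E·R_E = 17 − 1.56×0.56 − 1.57×0.68 = 15.1 V.
V_CE = 15.1 V > 0.2 V confirms active-region operation.

V_CE ≈ 15 V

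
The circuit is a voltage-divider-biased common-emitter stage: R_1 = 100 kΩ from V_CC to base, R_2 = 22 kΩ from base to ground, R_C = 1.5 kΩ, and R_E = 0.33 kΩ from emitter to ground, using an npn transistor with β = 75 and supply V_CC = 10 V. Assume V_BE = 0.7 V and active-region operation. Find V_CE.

V_CE ≈ 6.5 V

Thevenize the base divider: V_Th = V_CC·R_2/(R_1+R_2) = 10×22/122 = 1.8 V, R_Th = R_1‖R_2 = 18 kΩ.
Base-emitter loop: V_Th = I_B·R_Th + V_BE + (β+1)I_B·R_E, so I_B = (1.8 − 0.7) / (18 + 76×0.33) = 0.0256 mA.
I_C = β·I_B = 75×0.0256 = 1.92 mA, and I_E = (β+1)I_B = 1.94 mA.
V_CE = V_CC − I_C·R_C − I_E·R_E = 10 − 1.92×1.5 − 1.94×0.33 = 6.48 V.
V_CE = 6.48 V > 0.2 V confirms active-region operation.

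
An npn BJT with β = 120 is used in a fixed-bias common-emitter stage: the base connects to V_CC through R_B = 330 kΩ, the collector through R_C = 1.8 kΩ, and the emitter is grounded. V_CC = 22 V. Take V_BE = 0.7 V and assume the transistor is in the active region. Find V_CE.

Base loop: V_CC = I_B·R_B + V_BE, so I_B = (22 − 0.7)/330 kΩ = 0.0645 mA.
In the active region I_C = β·I_B = 120 × 0.0645 = 7.75 mA.
Collector loop: V_CE = V_CC − I_C·R_C = 22 − 7.75×1.8 = 8.06 V.
Since V_CE = 8.06 V > V_CE(sat) ≈ 0.2 V, the transistor is in the active region as assumed.

V_CE ≈ 8.1 V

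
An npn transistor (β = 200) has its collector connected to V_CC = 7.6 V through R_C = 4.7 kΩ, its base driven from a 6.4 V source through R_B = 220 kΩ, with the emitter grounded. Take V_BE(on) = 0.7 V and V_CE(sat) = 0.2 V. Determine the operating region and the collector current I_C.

Assume active: I_B = (6.4 − 0.7)/220 = 0.0259 mA, giving I_C = β·I_B = 5.18 mA.
But then V_CE = 7.6 − 5.18×4.7 = -16.8 V < V_CE(sat) = 0.2 V — impossible in the active region.
So the transistor is saturated. With V_CE = 0.2 V, I_C = (V_CC − 0.2)/R_C = 7.4/4.7 = 1.57 mA.
Check: β·I_B = 5.18 mA > I_C = 1.57 mA, confirming saturation.

saturation; I_C ≈ 1.6 mA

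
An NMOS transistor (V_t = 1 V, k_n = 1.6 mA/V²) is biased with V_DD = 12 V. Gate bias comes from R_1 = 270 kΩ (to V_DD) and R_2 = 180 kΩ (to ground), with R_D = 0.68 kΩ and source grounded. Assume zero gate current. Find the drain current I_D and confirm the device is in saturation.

V_G = V_DD·R_2/(R_1+R_2) = 12×180/450 = 4.8 V. With the source grounded, V_GS = V_G = 4.8 V.
Assume saturation: I_D = (k_n/2)(V_GS − V_t)² = (1.6/2)×(4.8 − 1)² = 0.8×3.8² = 11.6 mA.
V_DS = V_DD − I_D·R_D = 12 − 11.6×0.68 = 4.14 V.
Saturation requires V_DS ≥ V_GS − V_t = 3.8 V; 4.14 ≥ 3.8 ✓.

I_D ≈ 12 mA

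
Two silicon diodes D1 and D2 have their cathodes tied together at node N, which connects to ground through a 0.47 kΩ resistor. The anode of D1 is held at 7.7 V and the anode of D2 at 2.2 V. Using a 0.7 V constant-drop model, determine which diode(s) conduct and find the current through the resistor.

Only D1 conducts; I_R ≈ 15 mA

Assume both conduct. Then node N would need to be at both 7.7−0.7 = 7 V and 2.2−0.7 = 1.5 V, which is impossible.
Assume only D1 conducts: V_N = 7.7 − 0.7 = 7 V, so I_R = 7/0.47 = 14.9 mA.
Check D2: its anode-to-cathode voltage is 2.2 − 7 = -4.8 V < 0.7 V, so it is off. The assumption is consistent.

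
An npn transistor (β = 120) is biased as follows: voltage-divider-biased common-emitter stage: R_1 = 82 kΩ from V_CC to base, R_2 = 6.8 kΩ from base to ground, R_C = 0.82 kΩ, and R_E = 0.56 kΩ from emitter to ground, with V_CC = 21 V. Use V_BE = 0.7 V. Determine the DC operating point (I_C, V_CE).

Thevenize the base divider: V_Th = V_CC·R_2/(R_1+R_2) = 21×6.8/88.8 = 1.61 V, R_Th = R_1‖R_2 = 6.28 kΩ.
Base-emitter loop: V_Th = I_B·R_Th + V_BE + (β+1)I_B·R_E, so I_B = (1.61 − 0.7) / (6.28 + 121×0.56) = 0.0123 mA.
I_C = β·I_B = 120×0.0123 = 1.47 mA, and I_E = (β+1)I_B = 1.48 mA.
V_CE = V_CC − I_C·R_C − I_E·R_E = 21 − 1.47×0.82 − 1.48×0.56 = 19 V.
V_CE = 19 V > 0.2 V confirms active-region operation.

I_C ≈ 1.5 mA, V_CE ≈ 19 V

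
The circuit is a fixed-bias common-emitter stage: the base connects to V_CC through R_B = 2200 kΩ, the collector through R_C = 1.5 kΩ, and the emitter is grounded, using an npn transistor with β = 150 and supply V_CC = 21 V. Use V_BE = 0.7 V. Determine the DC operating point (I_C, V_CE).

Base loop: V_CC = I_B·R_B + V_BE, so I_B = (21 − 0.7)/2200 kΩ = 0.00923 mA.
In the active region I_C = β·I_B = 150 × 0.00923 = 1.38 mA.
Collector loop: V_CE = V_CC − I_C·R_C = 21 − 1.38×1.5 = 18.9 V.
Since V_CE = 18.9 V > V_CE(sat) ≈ 0.2 V, the transistor is in the active region as assumed.

I_C ≈ 1.4 mA, V_CE ≈ 19 V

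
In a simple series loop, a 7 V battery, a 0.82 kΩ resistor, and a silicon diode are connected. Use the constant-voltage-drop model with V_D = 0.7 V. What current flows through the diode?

KVL around the loop: 7 = V_D + I·R = 0.7 + I × 0.82 kΩ.
So I = (7 − 0.7) / 0.82 kΩ = 6.3 / 0.82 = 7.68 mA.

I ≈ 7.7 mA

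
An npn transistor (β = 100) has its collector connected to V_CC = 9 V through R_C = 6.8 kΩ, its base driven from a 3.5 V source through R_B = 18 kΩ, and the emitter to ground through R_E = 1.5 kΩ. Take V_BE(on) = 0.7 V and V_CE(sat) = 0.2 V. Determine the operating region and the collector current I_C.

saturation; I_C ≈ 1 mA

Assume active: I_B = (3.5 − 0.7)/(18 + 101×1.5) = 0.0165 mA, I_C = β·I_B = 1.65 mA.
Then V_CE = 9 − 1.65×6.8 − 1.67×1.5 = -4.74 V < 0.2 V — the active assumption fails.
Re-solve with V_CE = 0.2 V. KCL at the emitter: V_E/R_E = (V_BB−0.7−V_E)/R_B + (V_CC−0.2−V_E)/R_C, giving V_E = 1.67 V.
I_C = (V_CC − 0.2 − V_E)/R_C = (8.8 − 1.67)/6.8 = 1.05 mA.
Check: I_B = (2.8 − 1.67)/18 = 0.0629 mA, and β·I_B = 6.29 mA > I_C, confirming saturation.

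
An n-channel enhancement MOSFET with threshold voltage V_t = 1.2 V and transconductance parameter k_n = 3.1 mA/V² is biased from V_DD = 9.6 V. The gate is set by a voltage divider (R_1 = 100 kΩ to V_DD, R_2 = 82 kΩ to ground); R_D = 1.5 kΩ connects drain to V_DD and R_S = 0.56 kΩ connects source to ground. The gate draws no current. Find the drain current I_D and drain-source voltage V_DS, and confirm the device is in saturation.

V_G = V_DD·R_2/(R_1+R_2) = 9.6×82/182 = 4.33 V.
Assume saturation: I_D = (k_n/2)(V_GS − V_t)² with V_GS = V_G − I_D·R_S = 4.33 − 0.56·I_D.
Substituting gives 0.486·I_D² − 6.43·I_D + 15.1 = 0, with roots I_D = 3.07 or 10.2 mA.
The root I_D = 10.2 mA gives V_GS = -1.36 V ≤ V_t, so take I_D = 3.07 mA.
Then V_GS = 2.61 V and V_DS = V_DD − I_D(R_D+R_S) = 9.6 − 3.07×2.06 = 3.28 V.
Saturation requires V_DS ≥ V_GS − V_t = 1.41 V; 3.28 ≥ 1.41 ✓.

I_D ≈ 3.1 mA, V_DS ≈ 3.3 V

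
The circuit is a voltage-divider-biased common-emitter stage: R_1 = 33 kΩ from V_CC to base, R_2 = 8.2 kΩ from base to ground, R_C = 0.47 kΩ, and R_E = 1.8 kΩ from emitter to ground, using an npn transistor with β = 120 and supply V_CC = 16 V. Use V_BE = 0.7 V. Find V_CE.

Thevenize the base divider: V_Th = V_CC·R_2/(R_1+R_2) = 16×8.2/41.2 = 3.18 V, R_Th = R_1‖R_2 = 6.57 kΩ.
Base-emitter loop: V_Th = I_B·R_Th + V_BE + (β+1)I_B·R_E, so I_B = (3.18 − 0.7) / (6.57 + 121×1.8) = 0.0111 mA.
I_C = β·I_B = 120×0.0111 = 1.33 mA, and I_E = (β+1)I_B = 1.34 mA.
V_CE = V_CC − I_C·R_C − I_E·R_E = 16 − 1.33×0.47 − 1.34×1.8 = 13 V.
V_CE = 13 V > 0.2 V confirms active-region operation.

V_CE ≈ 13 V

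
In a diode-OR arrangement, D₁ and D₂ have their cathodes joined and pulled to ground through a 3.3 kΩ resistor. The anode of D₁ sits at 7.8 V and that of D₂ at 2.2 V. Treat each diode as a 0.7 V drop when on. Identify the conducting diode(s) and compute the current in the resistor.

Assume both conduct. Then node N would need to be at both 7.8−0.7 = 7.1 V and 2.2−0.7 = 1.5 V, which is impossible.
Assume only D₁ conducts: V_N = 7.8 − 0.7 = 7.1 V, so I_R = 7.1/3.3 = 2.15 mA.
Check D₂: its anode-to-cathode voltage is 2.2 − 7.1 = -4.9 V < 0.7 V, so it is off. The assumption is consistent.

Only D₁ conducts; I_R ≈ 2.2 mA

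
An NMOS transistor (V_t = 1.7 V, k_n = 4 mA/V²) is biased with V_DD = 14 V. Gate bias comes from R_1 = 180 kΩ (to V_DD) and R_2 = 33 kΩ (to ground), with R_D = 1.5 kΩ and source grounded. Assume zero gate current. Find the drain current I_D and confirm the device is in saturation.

I_D ≈ 0.44 mA

V_G = V_DD·R_2/(R_1+R_2) = 14×33/213 = 2.17 V. With the source grounded, V_GS = V_G = 2.17 V.
Assume saturation: I_D = (k_n/2)(V_GS − V_t)² = (4/2)×(2.17 − 1.7)² = 2×0.469² = 0.44 mA.
V_DS = V_DD − I_D·R_D = 14 − 0.44×1.5 = 13.3 V.
Saturation requires V_DS ≥ V_GS − V_t = 0.469 V; 13.3 ≥ 0.469 ✓.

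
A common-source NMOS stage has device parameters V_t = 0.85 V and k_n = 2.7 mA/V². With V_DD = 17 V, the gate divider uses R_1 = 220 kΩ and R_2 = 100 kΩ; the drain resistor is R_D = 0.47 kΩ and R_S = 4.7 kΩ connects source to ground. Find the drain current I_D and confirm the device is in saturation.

I_D ≈ 0.79 mA

V_G = V_DD·R_2/(R_1+R_2) = 17×100/320 = 5.31 V.
Assume saturation: I_D = (k_n/2)(V_GS − V_t)² with V_GS = V_G − I_D·R_S = 5.31 − 4.7·I_D.
Substituting gives 29.8·I_D² − 57.6·I_D + 26.9 = 0, with roots I_D = 0.787 or 1.15 mA.
The root I_D = 1.15 mA gives V_GS = -0.0711 V ≤ V_t, so take I_D = 0.787 mA.
Then V_GS = 1.61 V and V_DS = V_DD − I_D(R_D+R_S) = 17 − 0.787×5.17 = 12.9 V.
Saturation requires V_DS ≥ V_GS − V_t = 0.764 V; 12.9 ≥ 0.764 ✓.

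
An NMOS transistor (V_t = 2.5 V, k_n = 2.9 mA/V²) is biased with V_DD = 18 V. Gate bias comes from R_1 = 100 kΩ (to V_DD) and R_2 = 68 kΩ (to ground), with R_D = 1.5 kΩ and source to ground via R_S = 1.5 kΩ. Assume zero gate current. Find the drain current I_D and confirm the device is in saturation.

I_D ≈ 2.3 mA

V_G = V_DD·R_2/(R_1+R_2) = 18×68/168 = 7.29 V.
Assume saturation: I_D = (k_n/2)(V_GS − V_t)² with V_GS = V_G − I_D·R_S = 7.29 − 1.5·I_D.
Substituting gives 3.26·I_D² − 21.8·I_D + 33.2 = 0, with roots I_D = 2.34 or 4.34 mA.
The root I_D = 4.34 mA gives V_GS = 0.769 V ≤ V_t, so take I_D = 2.34 mA.
Then V_GS = 3.77 V and V_DS = V_DD − I_D(R_D+R_S) = 18 − 2.34×3 = 11 V.
Saturation requires V_DS ≥ V_GS − V_t = 1.27 V; 11 ≥ 1.27 ✓.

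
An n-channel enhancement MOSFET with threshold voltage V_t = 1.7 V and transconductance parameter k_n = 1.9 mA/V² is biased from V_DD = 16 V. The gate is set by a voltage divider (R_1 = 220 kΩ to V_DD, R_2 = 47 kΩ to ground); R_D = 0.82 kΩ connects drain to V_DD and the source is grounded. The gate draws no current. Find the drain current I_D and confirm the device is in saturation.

V_G = V_DD·R_2/(R_1+R_2) = 16×47/267 = 2.82 V. With the source grounded, V_GS = V_G = 2.82 V.
Assume saturation: I_D = (k_n/2)(V_GS − V_t)² = (1.9/2)×(2.82 − 1.7)² = 0.95×1.12² = 1.18 mA.
V_DS = V_DD − I_D·R_D = 16 − 1.18×0.82 = 15 V.
Saturation requires V_DS ≥ V_GS − V_t = 1.12 V; 15 ≥ 1.12 ✓.

I_D ≈ 1.2 mA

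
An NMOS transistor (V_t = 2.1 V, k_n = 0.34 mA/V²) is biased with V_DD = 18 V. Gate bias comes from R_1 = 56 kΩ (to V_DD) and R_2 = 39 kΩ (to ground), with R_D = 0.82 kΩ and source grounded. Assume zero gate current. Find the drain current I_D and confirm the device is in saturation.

V_G = V_DD·R_2/(R_1+R_2) = 18×39/95 = 7.39 V. With the source grounded, V_GS = V_G = 7.39 V.
Assume saturation: I_D = (k_n/2)(V_GS − V_t)² = (0.34/2)×(7.39 − 2.1)² = 0.17×5.29² = 4.76 mA.
V_DS = V_DD − I_D·R_D = 18 − 4.76×0.82 = 14.1 V.
Saturation requires V_DS ≥ V_GS − V_t = 5.29 V; 14.1 ≥ 5.29 ✓.

I_D ≈ 4.8 mA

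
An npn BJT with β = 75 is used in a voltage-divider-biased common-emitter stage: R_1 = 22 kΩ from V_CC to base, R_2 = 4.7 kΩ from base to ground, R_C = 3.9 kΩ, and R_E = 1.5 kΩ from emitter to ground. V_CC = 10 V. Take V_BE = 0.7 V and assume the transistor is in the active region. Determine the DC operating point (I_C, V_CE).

Thevenize the base divider: V_Th = V_CC·R_2/(R_1+R_2) = 10×4.7/26.7 = 1.76 V, R_Th = R_1‖R_2 = 3.87 kΩ.
Base-emitter loop: V_Th = I_B·R_Th + V_BE + (β+1)I_B·R_E, so I_B = (1.76 − 0.7) / (3.87 + 76×1.5) = 0.009 mA.
I_C = β·I_B = 75×0.009 = 0.675 mA, and I_E = (β+1)I_B = 0.684 mA.
V_CE = V_CC − I_C·R_C − I_E·R_E = 10 − 0.675×3.9 − 0.684×1.5 = 6.34 V.
V_CE = 6.34 V > 0.2 V confirms active-region operation.

I_C ≈ 0.67 mA, V_CE ≈ 6.3 V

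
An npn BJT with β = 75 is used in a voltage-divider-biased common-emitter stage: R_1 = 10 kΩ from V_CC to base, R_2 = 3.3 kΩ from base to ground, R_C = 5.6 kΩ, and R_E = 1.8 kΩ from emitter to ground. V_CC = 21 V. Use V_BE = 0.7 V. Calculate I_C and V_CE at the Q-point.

Thevenize the base divider: V_Th = V_CC·R_2/(R_1+R_2) = 21×3.3/13.3 = 5.21 V, R_Th = R_1‖R_2 = 2.48 kΩ.
Base-emitter loop: V_Th = I_B·R_Th + V_BE + (β+1)I_B·R_E, so I_B = (5.21 − 0.7) / (2.48 + 76×1.8) = 0.0324 mA.
I_C = β·I_B = 75×0.0324 = 2.43 mA, and I_E = (β+1)I_B = 2.46 mA.
V_CE = V_CC − I_C·R_C − I_E·R_E = 21 − 2.43×5.6 − 2.46×1.8 = 2.97 V.
V_CE = 2.97 V > 0.2 V confirms active-region operation.

I_C ≈ 2.4 mA, V_CE ≈ 3 V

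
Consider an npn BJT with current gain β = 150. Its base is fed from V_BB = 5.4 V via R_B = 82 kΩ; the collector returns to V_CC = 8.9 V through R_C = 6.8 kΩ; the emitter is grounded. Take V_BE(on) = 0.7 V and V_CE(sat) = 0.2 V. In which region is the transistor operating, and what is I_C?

Assume active: I_B = (5.4 − 0.7)/82 = 0.0573 mA, giving I_C = β·I_B = 8.6 mA.
But then V_CE = 8.9 − 8.6×6.8 = -49.6 V < V_CE(sat) = 0.2 V — impossible in the active region.
So the transistor is saturated. With V_CE = 0.2 V, I_C = (V_CC − 0.2)/R_C = 8.7/6.8 = 1.28 mA.
Check: β·I_B = 8.6 mA > I_C = 1.28 mA, confirming saturation.

saturation; I_C ≈ 1.3 mA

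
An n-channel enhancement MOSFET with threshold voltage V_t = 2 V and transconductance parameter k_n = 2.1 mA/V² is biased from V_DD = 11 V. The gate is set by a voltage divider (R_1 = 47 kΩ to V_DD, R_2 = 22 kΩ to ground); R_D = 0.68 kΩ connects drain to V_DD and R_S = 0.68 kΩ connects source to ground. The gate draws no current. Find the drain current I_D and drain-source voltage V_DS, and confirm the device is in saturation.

V_G = V_DD·R_2/(R_1+R_2) = 11×22/69 = 3.51 V.
Assume saturation: I_D = (k_n/2)(V_GS − V_t)² with V_GS = V_G − I_D·R_S = 3.51 − 0.68·I_D.
Substituting gives 0.486·I_D² − 3.15·I_D + 2.39 = 0, with roots I_D = 0.874 or 5.62 mA.
The root I_D = 5.62 mA gives V_GS = -0.313 V ≤ V_t, so take I_D = 0.874 mA.
Then V_GS = 2.91 V and V_DS = V_DD − I_D(R_D+R_S) = 11 − 0.874×1.36 = 9.81 V.
Saturation requires V_DS ≥ V_GS − V_t = 0.913 V; 9.81 ≥ 0.913 ✓.

I_D ≈ 0.87 mA, V_DS ≈ 9.8 V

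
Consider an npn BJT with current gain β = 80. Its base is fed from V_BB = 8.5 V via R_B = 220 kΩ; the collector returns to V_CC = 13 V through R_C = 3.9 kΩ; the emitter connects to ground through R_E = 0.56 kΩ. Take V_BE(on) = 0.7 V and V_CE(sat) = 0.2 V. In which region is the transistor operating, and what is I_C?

Assume active. Base-emitter loop: I_B = (V_BB − V_BE)/(R_B + (β+1)R_E) = (8.5 − 0.7)/(220 + 81×0.56) = 0.0294 mA.
I_C = β·I_B = 80×0.0294 = 2.35 mA.
V_CE = V_CC − I_C·R_C − I_E·R_E = 13 − 2.35×3.9 − 2.38×0.56 = 2.5 V > V_CE(sat), so the active-region assumption holds.

active; I_C ≈ 2.4 mA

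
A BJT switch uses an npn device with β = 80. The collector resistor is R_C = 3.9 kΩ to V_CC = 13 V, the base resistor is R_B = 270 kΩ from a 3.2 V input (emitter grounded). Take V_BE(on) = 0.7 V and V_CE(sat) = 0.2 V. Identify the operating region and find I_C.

Assume active. Base-emitter loop: I_B = (V_BB − V_BE)/R_B = (3.2 − 0.7)/270 = 0.00926 mA.
I_C = β·I_B = 80×0.00926 = 0.741 mA.
V_CE = V_CC − I_C·R_C = 13 − 0.741×3.9 = 10.1 V > V_CE(sat), so the active-region assumption holds.

active; I_C ≈ 0.74 mA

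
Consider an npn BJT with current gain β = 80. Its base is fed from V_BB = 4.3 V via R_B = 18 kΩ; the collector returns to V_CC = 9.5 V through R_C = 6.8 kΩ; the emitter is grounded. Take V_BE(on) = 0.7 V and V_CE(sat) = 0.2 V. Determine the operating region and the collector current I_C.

Assume active: I_B = (4.3 − 0.7)/18 = 0.2 mA, giving I_C = β·I_B = 16 mA.
But then V_CE = 9.5 − 16×6.8 = -99.3 V < V_CE(sat) = 0.2 V — impossible in the active region.
So the transistor is saturated. With V_CE = 0.2 V, I_C = (V_CC − 0.2)/R_C = 9.3/6.8 = 1.37 mA.
Check: β·I_B = 16 mA > I_C = 1.37 mA, confirming saturation.

saturation; I_C ≈ 1.4 mA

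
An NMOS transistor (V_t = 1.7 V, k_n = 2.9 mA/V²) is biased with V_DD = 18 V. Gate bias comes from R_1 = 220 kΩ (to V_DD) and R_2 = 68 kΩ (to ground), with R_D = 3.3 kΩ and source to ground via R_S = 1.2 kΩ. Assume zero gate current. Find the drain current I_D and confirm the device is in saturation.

V_G = V_DD·R_2/(R_1+R_2) = 18×68/288 = 4.25 V.
Assume saturation: I_D = (k_n/2)(V_GS − V_t)² with V_GS = V_G − I_D·R_S = 4.25 − 1.2·I_D.
Substituting gives 2.09·I_D² − 9.87·I_D + 9.43 = 0, with roots I_D = 1.33 or 3.4 mA.
The root I_D = 3.4 mA gives V_GS = 0.168 V ≤ V_t, so take I_D = 1.33 mA.
Then V_GS = 2.66 V and V_DS = V_DD − I_D(R_D+R_S) = 18 − 1.33×4.5 = 12 V.
Saturation requires V_DS ≥ V_GS − V_t = 0.957 V; 12 ≥ 0.957 ✓.

I_D ≈ 1.3 mA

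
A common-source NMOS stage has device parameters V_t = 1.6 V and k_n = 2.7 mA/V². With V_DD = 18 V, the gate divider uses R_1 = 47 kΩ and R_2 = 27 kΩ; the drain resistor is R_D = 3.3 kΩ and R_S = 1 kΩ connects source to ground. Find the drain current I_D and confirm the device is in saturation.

I_D ≈ 3.4 mA

V_G = V_DD·R_2/(R_1+R_2) = 18×27/74 = 6.57 V.
Assume saturation: I_D = (k_n/2)(V_GS − V_t)² with V_GS = V_G − I_D·R_S = 6.57 − 1·I_D.
Substituting gives 1.35·I_D² − 14.4·I_D + 33.3 = 0, with roots I_D = 3.38 or 7.29 mA.
The root I_D = 7.29 mA gives V_GS = -0.724 V ≤ V_t, so take I_D = 3.38 mA.
Then V_GS = 3.18 V and V_DS = V_DD − I_D(R_D+R_S) = 18 − 3.38×4.3 = 3.45 V.
Saturation requires V_DS ≥ V_GS − V_t = 1.58 V; 3.45 ≥ 1.58 ✓.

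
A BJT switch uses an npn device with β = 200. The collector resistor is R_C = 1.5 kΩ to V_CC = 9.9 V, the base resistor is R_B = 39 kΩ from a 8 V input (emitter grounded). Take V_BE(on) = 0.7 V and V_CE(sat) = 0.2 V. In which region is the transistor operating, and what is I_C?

saturation; I_C ≈ 6.5 mA

Assume active: I_B = (8 − 0.7)/39 = 0.187 mA, giving I_C = β·I_B = 37.4 mA.
But then V_CE = 9.9 − 37.4×1.5 = -46.3 V < V_CE(sat) = 0.2 V — impossible in the active region.
So the transistor is saturated. With V_CE = 0.2 V, I_C = (V_CC − 0.2)/R_C = 9.7/1.5 = 6.47 mA.
Check: β·I_B = 37.4 mA > I_C = 6.47 mA, confirming saturation.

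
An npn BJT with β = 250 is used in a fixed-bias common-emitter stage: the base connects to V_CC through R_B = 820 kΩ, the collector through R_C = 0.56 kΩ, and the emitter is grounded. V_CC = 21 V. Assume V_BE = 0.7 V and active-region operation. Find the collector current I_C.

Base loop: V_CC = I_B·R_B + V_BE, so I_B = (21 − 0.7)/820 kΩ = 0.0248 mA.
In the active region I_C = β·I_B = 250 × 0.0248 = 6.19 mA.
Collector loop: V_CE = V_CC − I_C·R_C = 21 − 6.19×0.56 = 17.5 V.
Since V_CE = 17.5 V > V_CE(sat) ≈ 0.2 V, the transistor is in the active region as assumed.

I_C ≈ 6.2 mA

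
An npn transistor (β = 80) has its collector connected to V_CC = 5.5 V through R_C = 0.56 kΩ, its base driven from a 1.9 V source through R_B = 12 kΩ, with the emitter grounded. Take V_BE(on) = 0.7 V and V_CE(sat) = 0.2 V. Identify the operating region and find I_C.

Assume active. Base-emitter loop: I_B = (V_BB − V_BE)/R_B = (1.9 − 0.7)/12 = 0.1 mA.
I_C = β·I_B = 80×0.1 = 8 mA.
V_CE = V_CC − I_C·R_C = 5.5 − 8×0.56 = 1.02 V > V_CE(sat), so the active-region assumption holds.

active; I_C ≈ 8 mA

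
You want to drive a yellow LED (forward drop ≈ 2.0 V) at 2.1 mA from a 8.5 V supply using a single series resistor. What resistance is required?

R ≈ 3.1 kΩ

The resistor drops V_S − V_D = 8.5 − 2.0 = 6.5 V at 2.1 mA.
R = 6.5 V / 2.1 mA = 3.1 kΩ.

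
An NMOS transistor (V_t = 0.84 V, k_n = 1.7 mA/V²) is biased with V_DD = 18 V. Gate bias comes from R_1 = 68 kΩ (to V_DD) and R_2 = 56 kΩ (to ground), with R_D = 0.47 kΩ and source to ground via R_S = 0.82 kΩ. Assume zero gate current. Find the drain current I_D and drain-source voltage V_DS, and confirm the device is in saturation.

I_D ≈ 5.7 mA, V_DS ≈ 11 V

V_G = V_DD·R_2/(R_1+R_2) = 18×56/124 = 8.13 V.
Assume saturation: I_D = (k_n/2)(V_GS − V_t)² with V_GS = V_G − I_D·R_S = 8.13 − 0.82·I_D.
Substituting gives 0.572·I_D² − 11.2·I_D + 45.2 = 0, with roots I_D = 5.72 or 13.8 mA.
The root I_D = 13.8 mA gives V_GS = -3.19 V ≤ V_t, so take I_D = 5.72 mA.
Then V_GS = 3.44 V and V_DS = V_DD − I_D(R_D+R_S) = 18 − 5.72×1.29 = 10.6 V.
Saturation requires V_DS ≥ V_GS − V_t = 2.6 V; 10.6 ≥ 2.6 ✓.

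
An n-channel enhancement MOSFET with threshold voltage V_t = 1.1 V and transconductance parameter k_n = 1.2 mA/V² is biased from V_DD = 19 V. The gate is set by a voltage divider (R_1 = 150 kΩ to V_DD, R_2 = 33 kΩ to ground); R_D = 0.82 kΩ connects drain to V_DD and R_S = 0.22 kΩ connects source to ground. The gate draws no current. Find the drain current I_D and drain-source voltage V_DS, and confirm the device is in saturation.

V_G = V_DD·R_2/(R_1+R_2) = 19×33/183 = 3.43 V.
Assume saturation: I_D = (k_n/2)(V_GS − V_t)² with V_GS = V_G − I_D·R_S = 3.43 − 0.22·I_D.
Substituting gives 0.029·I_D² − 1.61·I_D + 3.25 = 0, with roots I_D = 2.09 or 53.5 mA.
The root I_D = 53.5 mA gives V_GS = -8.34 V ≤ V_t, so take I_D = 2.09 mA.
Then V_GS = 2.97 V and V_DS = V_DD − I_D(R_D+R_S) = 19 − 2.09×1.04 = 16.8 V.
Saturation requires V_DS ≥ V_GS − V_t = 1.87 V; 16.8 ≥ 1.87 ✓.

I_D ≈ 2.1 mA, V_DS ≈ 17 V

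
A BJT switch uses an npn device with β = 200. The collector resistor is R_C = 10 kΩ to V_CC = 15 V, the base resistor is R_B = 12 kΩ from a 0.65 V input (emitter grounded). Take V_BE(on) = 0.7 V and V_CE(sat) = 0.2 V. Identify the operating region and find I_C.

V_BB = 0.65 V ≤ V_BE(on) = 0.7 V, so the base-emitter junction is not forward biased.
The transistor is in cutoff: I_B = I_C = 0.

cutoff; I_C ≈ 0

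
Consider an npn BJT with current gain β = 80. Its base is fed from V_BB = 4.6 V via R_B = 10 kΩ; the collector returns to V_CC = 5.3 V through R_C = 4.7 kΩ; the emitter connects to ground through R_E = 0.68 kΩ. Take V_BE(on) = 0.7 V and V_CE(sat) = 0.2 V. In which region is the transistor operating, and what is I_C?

Assume active: I_B = (4.6 − 0.7)/(10 + 81×0.68) = 0.0599 mA, I_C = β·I_B = 4.79 mA.
Then V_CE = 5.3 − 4.79×4.7 − 4.85×0.68 = -20.5 V < 0.2 V — the active assumption fails.
Re-solve with V_CE = 0.2 V. KCL at the emitter: V_E/R_E = (V_BB−0.7−V_E)/R_B + (V_CC−0.2−V_E)/R_C, giving V_E = 0.827 V.
I_C = (V_CC − 0.2 − V_E)/R_C = (5.1 − 0.827)/4.7 = 0.909 mA.
Check: I_B = (3.9 − 0.827)/10 = 0.307 mA, and β·I_B = 24.6 mA > I_C, confirming saturation.

saturation; I_C ≈ 0.91 mA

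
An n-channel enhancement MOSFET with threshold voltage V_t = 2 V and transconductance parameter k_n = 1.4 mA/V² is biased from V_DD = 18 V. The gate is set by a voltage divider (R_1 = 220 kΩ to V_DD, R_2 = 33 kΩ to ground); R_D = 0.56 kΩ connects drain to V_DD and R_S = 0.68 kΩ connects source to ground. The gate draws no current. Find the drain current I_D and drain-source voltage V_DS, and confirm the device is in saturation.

V_G = V_DD·R_2/(R_1+R_2) = 18×33/253 = 2.35 V.
Assume saturation: I_D = (k_n/2)(V_GS − V_t)² with V_GS = V_G − I_D·R_S = 2.35 − 0.68·I_D.
Substituting gives 0.324·I_D² − 1.33·I_D + 0.0847 = 0, with roots I_D = 0.0646 or 4.05 mA.
The root I_D = 4.05 mA gives V_GS = -0.405 V ≤ V_t, so take I_D = 0.0646 mA.
Then V_GS = 2.3 V and V_DS = V_DD − I_D(R_D+R_S) = 18 − 0.0646×1.24 = 17.9 V.
Saturation requires V_DS ≥ V_GS − V_t = 0.304 V; 17.9 ≥ 0.304 ✓.

I_D ≈ 0.065 mA, V_DS ≈ 18 V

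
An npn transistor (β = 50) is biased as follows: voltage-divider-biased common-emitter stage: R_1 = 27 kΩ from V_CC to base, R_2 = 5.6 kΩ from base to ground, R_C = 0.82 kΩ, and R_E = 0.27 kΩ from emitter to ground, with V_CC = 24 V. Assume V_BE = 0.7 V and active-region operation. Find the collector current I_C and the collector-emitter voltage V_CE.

Thevenize the base divider: V_Th = V_CC·R_2/(R_1+R_2) = 24×5.6/32.6 = 4.12 V, R_Th = R_1‖R_2 = 4.64 kΩ.
Base-emitter loop: V_Th = I_B·R_Th + V_BE + (β+1)I_B·R_E, so I_B = (4.12 − 0.7) / (4.64 + 51×0.27) = 0.186 mA.
I_C = β·I_B = 50×0.186 = 9.3 mA, and I_E = (β+1)I_B = 9.48 mA.
V_CE = V_CC − I_C·R_C − I_E·R_E = 24 − 9.3×0.82 − 9.48×0.27 = 13.8 V.
V_CE = 13.8 V > 0.2 V confirms active-region operation.

I_C ≈ 9.3 mA, V_CE ≈ 14 V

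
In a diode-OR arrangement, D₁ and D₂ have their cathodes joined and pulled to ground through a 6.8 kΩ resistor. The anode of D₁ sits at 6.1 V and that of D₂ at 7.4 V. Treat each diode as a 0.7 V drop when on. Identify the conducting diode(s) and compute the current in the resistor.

Assume both conduct. Then node N would need to be at both 6.1−0.7 = 5.4 V and 7.4−0.7 = 6.7 V, which is impossible.
Assume only D₂ conducts: V_N = 7.4 − 0.7 = 6.7 V, so I_R = 6.7/6.8 = 0.985 mA.
Check D₁: its anode-to-cathode voltage is 6.1 − 6.7 = -0.6 V < 0.7 V, so it is off. The assumption is consistent.

Only D₂ conducts; I_R ≈ 0.99 mA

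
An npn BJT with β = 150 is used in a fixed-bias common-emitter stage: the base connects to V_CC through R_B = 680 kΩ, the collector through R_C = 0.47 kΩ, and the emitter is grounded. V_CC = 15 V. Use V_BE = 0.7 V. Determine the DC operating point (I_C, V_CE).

I_C ≈ 3.2 mA, V_CE ≈ 14 V

Base loop: V_CC = I_B·R_B + V_BE, so I_B = (15 − 0.7)/680 kΩ = 0.021 mA.
In the active region I_C = β·I_B = 150 × 0.021 = 3.15 mA.
Collector loop: V_CE = V_CC − I_C·R_C = 15 − 3.15×0.47 = 13.5 V.
Since V_CE = 13.5 V > V_CE(sat) ≈ 0.2 V, the transistor is in the active region as assumed.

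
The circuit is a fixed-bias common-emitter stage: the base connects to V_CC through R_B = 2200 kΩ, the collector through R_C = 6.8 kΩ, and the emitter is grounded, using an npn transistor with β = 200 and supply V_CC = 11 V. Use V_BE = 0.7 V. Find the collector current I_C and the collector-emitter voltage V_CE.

I_C ≈ 0.94 mA, V_CE ≈ 4.6 V

Base loop: V_CC = I_B·R_B + V_BE, so I_B = (11 − 0.7)/2200 kΩ = 0.00468 mA.
In the active region I_C = β·I_B = 200 × 0.00468 = 0.936 mA.
Collector loop: V_CE = V_CC − I_C·R_C = 11 − 0.936×6.8 = 4.63 V.
Since V_CE = 4.63 V > V_CE(sat) ≈ 0.2 V, the transistor is in the active region as assumed.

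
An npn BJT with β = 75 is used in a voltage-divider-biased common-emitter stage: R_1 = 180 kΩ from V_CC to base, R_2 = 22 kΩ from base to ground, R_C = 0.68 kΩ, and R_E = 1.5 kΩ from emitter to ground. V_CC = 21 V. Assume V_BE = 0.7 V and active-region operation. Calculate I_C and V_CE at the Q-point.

Thevenize the base divider: V_Th = V_CC·R_2/(R_1+R_2) = 21×22/202 = 2.29 V, R_Th = R_1‖R_2 = 19.6 kΩ.
Base-emitter loop: V_Th = I_B·R_Th + V_BE + (β+1)I_B·R_E, so I_B = (2.29 − 0.7) / (19.6 + 76×1.5) = 0.0119 mA.
I_C = β·I_B = 75×0.0119 = 0.891 mA, and I_E = (β+1)I_B = 0.903 mA.
V_CE = V_CC − I_C·R_C − I_E·R_E = 21 − 0.891×0.68 − 0.903×1.5 = 19 V.
V_CE = 19 V > 0.2 V confirms active-region operation.

I_C ≈ 0.89 mA, V_CE ≈ 19 V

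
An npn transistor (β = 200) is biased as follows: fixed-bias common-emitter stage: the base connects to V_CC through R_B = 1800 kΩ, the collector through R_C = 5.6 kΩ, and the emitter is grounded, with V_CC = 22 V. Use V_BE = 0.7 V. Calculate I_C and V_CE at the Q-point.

Base loop: V_CC = I_B·R_B + V_BE, so I_B = (22 − 0.7)/1800 kΩ = 0.0118 mA.
In the active region I_C = β·I_B = 200 × 0.0118 = 2.37 mA.
Collector loop: V_CE = V_CC − I_C·R_C = 22 − 2.37×5.6 = 8.75 V.
Since V_CE = 8.75 V > V_CE(sat) ≈ 0.2 V, the transistor is in the active region as assumed.

I_C ≈ 2.4 mA, V_CE ≈ 8.7 V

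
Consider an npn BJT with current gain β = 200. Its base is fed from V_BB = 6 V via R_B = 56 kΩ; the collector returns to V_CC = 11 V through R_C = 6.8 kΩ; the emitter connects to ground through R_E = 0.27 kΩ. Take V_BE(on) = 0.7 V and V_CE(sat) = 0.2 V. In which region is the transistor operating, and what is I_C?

saturation; I_C ≈ 1.5 mA

Assume active: I_B = (6 − 0.7)/(56 + 201×0.27) = 0.0481 mA, I_C = β·I_B = 9.61 mA.
Then V_CE = 11 − 9.61×6.8 − 9.66×0.27 = -57 V < 0.2 V — the active assumption fails.
Re-solve with V_CE = 0.2 V. KCL at the emitter: V_E/R_E = (V_BB−0.7−V_E)/R_B + (V_CC−0.2−V_E)/R_C, giving V_E = 0.435 V.
I_C = (V_CC − 0.2 − V_E)/R_C = (10.8 − 0.435)/6.8 = 1.52 mA.
Check: I_B = (5.3 − 0.435)/56 = 0.0869 mA, and β·I_B = 17.4 mA > I_C, confirming saturation.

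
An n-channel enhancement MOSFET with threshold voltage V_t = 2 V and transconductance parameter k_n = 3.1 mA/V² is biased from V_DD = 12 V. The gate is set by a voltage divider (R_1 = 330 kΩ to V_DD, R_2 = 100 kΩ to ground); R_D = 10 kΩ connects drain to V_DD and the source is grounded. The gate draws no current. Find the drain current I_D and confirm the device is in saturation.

V_G = V_DD·R_2/(R_1+R_2) = 12×100/430 = 2.79 V. With the source grounded, V_GS = V_G = 2.79 V.
Assume saturation: I_D = (k_n/2)(V_GS − V_t)² = (3.1/2)×(2.79 − 2)² = 1.55×0.791² = 0.969 mA.
V_DS = V_DD − I_D·R_D = 12 − 0.969×10 = 2.31 V.
Saturation requires V_DS ≥ V_GS − V_t = 0.791 V; 2.31 ≥ 0.791 ✓.

I_D ≈ 0.97 mA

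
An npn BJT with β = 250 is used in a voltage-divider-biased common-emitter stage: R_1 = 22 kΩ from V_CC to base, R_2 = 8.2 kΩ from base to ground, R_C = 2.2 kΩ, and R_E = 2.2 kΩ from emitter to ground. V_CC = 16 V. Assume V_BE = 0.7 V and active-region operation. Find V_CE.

Thevenize the base divider: V_Th = V_CC·R_2/(R_1+R_2) = 16×8.2/30.2 = 4.34 V, R_Th = R_1‖R_2 = 5.97 kΩ.
Base-emitter loop: V_Th = I_B·R_Th + V_BE + (β+1)I_B·R_E, so I_B = (4.34 − 0.7) / (5.97 + 251×2.2) = 0.00653 mA.
I_C = β·I_B = 250×0.00653 = 1.63 mA, and I_E = (β+1)I_B = 1.64 mA.
V_CE = V_CC − I_C·R_C − I_E·R_E = 16 − 1.63×2.2 − 1.64×2.2 = 8.8 V.
V_CE = 8.8 V > 0.2 V confirms active-region operation.

V_CE ≈ 8.8 V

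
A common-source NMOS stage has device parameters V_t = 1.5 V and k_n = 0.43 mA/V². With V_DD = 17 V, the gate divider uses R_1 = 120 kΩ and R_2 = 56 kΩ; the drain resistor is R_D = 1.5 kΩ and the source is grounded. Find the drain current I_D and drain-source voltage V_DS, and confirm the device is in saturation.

V_G = V_DD·R_2/(R_1+R_2) = 17×56/176 = 5.41 V. With the source grounded, V_GS = V_G = 5.41 V.
Assume saturation: I_D = (k_n/2)(V_GS − V_t)² = (0.43/2)×(5.41 − 1.5)² = 0.215×3.91² = 3.29 mA.
V_DS = V_DD − I_D·R_D = 17 − 3.29×1.5 = 12.1 V.
Saturation requires V_DS ≥ V_GS − V_t = 3.91 V; 12.1 ≥ 3.91 ✓.

I_D ≈ 3.3 mA, V_DS ≈ 12 V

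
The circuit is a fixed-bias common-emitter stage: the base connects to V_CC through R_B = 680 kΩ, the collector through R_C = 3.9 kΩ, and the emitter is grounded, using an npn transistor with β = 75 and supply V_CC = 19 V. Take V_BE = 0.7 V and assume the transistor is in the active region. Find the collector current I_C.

I_C ≈ 2 mA

Base loop: V_CC = I_B·R_B + V_BE, so I_B = (19 − 0.7)/680 kΩ = 0.0269 mA.
In the active region I_C = β·I_B = 75 × 0.0269 = 2.02 mA.
Collector loop: V_CE = V_CC − I_C·R_C = 19 − 2.02×3.9 = 11.1 V.
Since V_CE = 11.1 V > V_CE(sat) ≈ 0.2 V, the transistor is in the active region as assumed.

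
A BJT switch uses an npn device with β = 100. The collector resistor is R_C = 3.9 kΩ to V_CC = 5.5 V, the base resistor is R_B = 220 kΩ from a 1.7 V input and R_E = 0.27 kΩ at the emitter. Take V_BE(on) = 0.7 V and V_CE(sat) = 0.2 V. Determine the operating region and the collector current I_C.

Assume active. Base-emitter loop: I_B = (V_BB − V_BE)/(R_B + (β+1)R_E) = (1.7 − 0.7)/(220 + 101×0.27) = 0.00404 mA.
I_C = β·I_B = 100×0.00404 = 0.404 mA.
V_CE = V_CC − I_C·R_C − I_E·R_E = 5.5 − 0.404×3.9 − 0.408×0.27 = 3.81 V > V_CE(sat), so the active-region assumption holds.

active; I_C ≈ 0.4 mA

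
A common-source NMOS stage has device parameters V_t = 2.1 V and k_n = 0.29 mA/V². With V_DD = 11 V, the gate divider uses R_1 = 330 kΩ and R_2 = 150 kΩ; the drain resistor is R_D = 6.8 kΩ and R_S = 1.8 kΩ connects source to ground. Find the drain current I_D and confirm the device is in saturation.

I_D ≈ 0.16 mA

V_G = V_DD·R_2/(R_1+R_2) = 11×150/480 = 3.44 V.
Assume saturation: I_D = (k_n/2)(V_GS − V_t)² with V_GS = V_G − I_D·R_S = 3.44 − 1.8·I_D.
Substituting gives 0.47·I_D² − 1.7·I_D + 0.259 = 0, with roots I_D = 0.16 or 3.45 mA.
The root I_D = 3.45 mA gives V_GS = -2.78 V ≤ V_t, so take I_D = 0.16 mA.
Then V_GS = 3.15 V and V_DS = V_DD − I_D(R_D+R_S) = 11 − 0.16×8.6 = 9.63 V.
Saturation requires V_DS ≥ V_GS − V_t = 1.05 V; 9.63 ≥ 1.05 ✓.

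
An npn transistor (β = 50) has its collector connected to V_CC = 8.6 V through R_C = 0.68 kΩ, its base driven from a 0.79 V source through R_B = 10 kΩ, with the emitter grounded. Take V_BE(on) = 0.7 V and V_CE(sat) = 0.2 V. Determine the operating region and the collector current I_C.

active; I_C ≈ 0.45 mA

Assume active. Base-emitter loop: I_B = (V_BB − V_BE)/R_B = (0.79 − 0.7)/10 = 0.009 mA.
I_C = β·I_B = 50×0.009 = 0.45 mA.
V_CE = V_CC − I_C·R_C = 8.6 − 0.45×0.68 = 8.29 V > V_CE(sat), so the active-region assumption holds.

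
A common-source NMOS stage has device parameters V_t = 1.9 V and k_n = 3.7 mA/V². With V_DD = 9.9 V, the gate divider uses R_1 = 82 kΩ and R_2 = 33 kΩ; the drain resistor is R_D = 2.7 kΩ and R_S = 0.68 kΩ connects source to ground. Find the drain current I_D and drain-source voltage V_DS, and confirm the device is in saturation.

I_D ≈ 0.57 mA, V_DS ≈ 8 V

V_G = V_DD·R_2/(R_1+R_2) = 9.9×33/115 = 2.84 V.
Assume saturation: I_D = (k_n/2)(V_GS − V_t)² with V_GS = V_G − I_D·R_S = 2.84 − 0.68·I_D.
Substituting gives 0.855·I_D² − 3.37·I_D + 1.64 = 0, with roots I_D = 0.568 or 3.37 mA.
The root I_D = 3.37 mA gives V_GS = 0.551 V ≤ V_t, so take I_D = 0.568 mA.
Then V_GS = 2.45 V and V_DS = V_DD − I_D(R_D+R_S) = 9.9 − 0.568×3.38 = 7.98 V.
Saturation requires V_DS ≥ V_GS − V_t = 0.554 V; 7.98 ≥ 0.554 ✓.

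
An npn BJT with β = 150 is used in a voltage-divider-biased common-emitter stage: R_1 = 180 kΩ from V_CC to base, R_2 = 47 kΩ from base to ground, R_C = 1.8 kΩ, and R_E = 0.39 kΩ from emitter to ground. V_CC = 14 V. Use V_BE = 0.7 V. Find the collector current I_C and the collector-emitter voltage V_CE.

Thevenize the base divider: V_Th = V_CC·R_2/(R_1+R_2) = 14×47/227 = 2.9 V, R_Th = R_1‖R_2 = 37.3 kΩ.
Base-emitter loop: V_Th = I_B·R_Th + V_BE + (β+1)I_B·R_E, so I_B = (2.9 − 0.7) / (37.3 + 151×0.39) = 0.0229 mA.
I_C = β·I_B = 150×0.0229 = 3.43 mA, and I_E = (β+1)I_B = 3.45 mA.
V_CE = V_CC − I_C·R_C − I_E·R_E = 14 − 3.43×1.8 − 3.45×0.39 = 6.48 V.
V_CE = 6.48 V > 0.2 V confirms active-region operation.

I_C ≈ 3.4 mA, V_CE ≈ 6.5 V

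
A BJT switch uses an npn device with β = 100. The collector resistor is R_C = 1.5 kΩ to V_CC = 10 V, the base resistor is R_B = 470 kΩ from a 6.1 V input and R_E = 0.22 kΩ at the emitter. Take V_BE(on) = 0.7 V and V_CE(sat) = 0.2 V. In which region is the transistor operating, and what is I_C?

Assume active. Base-emitter loop: I_B = (V_BB − V_BE)/(R_B + (β+1)R_E) = (6.1 − 0.7)/(470 + 101×0.22) = 0.011 mA.
I_C = β·I_B = 100×0.011 = 1.1 mA.
V_CE = V_CC − I_C·R_C − I_E·R_E = 10 − 1.1×1.5 − 1.11×0.22 = 8.11 V > V_CE(sat), so the active-region assumption holds.

active; I_C ≈ 1.1 mA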